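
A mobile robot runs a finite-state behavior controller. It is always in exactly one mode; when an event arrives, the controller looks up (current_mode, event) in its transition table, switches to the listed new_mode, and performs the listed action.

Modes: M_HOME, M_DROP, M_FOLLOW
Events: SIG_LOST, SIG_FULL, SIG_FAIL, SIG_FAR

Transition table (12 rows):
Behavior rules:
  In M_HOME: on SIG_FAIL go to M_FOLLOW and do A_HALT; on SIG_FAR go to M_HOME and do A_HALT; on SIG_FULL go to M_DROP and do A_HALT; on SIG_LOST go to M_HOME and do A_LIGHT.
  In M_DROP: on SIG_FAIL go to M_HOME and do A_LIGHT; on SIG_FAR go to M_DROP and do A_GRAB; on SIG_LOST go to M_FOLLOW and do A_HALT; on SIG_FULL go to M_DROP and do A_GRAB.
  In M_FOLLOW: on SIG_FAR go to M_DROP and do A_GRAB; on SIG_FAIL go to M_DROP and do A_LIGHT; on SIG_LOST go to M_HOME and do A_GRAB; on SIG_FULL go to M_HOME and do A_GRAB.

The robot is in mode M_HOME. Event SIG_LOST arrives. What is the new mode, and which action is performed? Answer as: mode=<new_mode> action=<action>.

current mode = M_HOME; filter table to that mode:
  (M_HOME, SIG_FAIL) → (M_FOLLOW, A_HALT)
  (M_HOME, SIG_FAR) → (M_HOME, A_HALT)
  (M_HOME, SIG_FULL) → (M_DROP, A_HALT)
  (M_HOME, SIG_LOST) → (M_HOME, A_LIGHT)  ← event matches
event = SIG_LOST selects (M_HOME, A_LIGHT)

mode=M_HOME action=A_LIGHT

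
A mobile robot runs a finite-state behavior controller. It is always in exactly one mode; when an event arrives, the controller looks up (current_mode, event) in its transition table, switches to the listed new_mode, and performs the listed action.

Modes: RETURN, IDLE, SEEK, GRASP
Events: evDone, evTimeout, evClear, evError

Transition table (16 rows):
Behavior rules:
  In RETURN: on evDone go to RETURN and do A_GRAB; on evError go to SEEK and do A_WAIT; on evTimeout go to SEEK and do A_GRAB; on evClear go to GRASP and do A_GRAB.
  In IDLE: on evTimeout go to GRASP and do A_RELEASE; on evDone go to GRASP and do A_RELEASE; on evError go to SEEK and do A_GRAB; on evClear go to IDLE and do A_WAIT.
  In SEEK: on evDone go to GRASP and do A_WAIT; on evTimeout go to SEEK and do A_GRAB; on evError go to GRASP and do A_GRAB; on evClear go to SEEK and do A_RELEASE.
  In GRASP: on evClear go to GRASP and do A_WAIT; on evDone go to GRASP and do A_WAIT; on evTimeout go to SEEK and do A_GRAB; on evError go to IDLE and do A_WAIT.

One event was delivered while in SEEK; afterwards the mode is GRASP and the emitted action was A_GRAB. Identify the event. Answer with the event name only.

evError

try evDone: (SEEK, evDone) → (GRASP, A_WAIT)
try evTimeout: (SEEK, evTimeout) → (SEEK, A_GRAB)
try evClear: (SEEK, evClear) → (SEEK, A_RELEASE)
try evError: (SEEK, evError) → (GRASP, A_GRAB)  ← matches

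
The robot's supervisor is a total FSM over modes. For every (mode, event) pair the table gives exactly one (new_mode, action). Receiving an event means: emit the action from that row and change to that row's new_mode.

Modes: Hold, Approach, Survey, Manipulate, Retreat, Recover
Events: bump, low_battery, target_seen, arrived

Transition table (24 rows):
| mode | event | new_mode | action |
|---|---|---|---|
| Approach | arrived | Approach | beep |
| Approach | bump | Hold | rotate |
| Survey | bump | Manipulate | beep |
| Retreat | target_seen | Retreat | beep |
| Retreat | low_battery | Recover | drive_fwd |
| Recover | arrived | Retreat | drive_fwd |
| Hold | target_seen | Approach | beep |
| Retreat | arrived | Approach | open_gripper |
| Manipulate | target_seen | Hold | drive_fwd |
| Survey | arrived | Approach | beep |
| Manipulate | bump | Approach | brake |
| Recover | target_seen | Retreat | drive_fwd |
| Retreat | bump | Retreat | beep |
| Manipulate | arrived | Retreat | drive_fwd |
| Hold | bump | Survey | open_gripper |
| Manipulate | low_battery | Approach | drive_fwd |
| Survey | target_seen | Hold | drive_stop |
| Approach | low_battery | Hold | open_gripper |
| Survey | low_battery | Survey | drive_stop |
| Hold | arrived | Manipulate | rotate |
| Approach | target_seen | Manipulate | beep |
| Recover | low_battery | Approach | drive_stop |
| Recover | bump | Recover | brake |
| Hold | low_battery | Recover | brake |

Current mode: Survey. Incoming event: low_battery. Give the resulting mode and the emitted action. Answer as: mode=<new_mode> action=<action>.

mode=Survey action=drive_stop

current mode = Survey; filter table to that mode:
  (Survey, bump) → (Manipulate, beep)
  (Survey, arrived) → (Approach, beep)
  (Survey, target_seen) → (Hold, drive_stop)
  (Survey, low_battery) → (Survey, drive_stop)  ← event matches
event = low_battery selects (Survey, drive_stop)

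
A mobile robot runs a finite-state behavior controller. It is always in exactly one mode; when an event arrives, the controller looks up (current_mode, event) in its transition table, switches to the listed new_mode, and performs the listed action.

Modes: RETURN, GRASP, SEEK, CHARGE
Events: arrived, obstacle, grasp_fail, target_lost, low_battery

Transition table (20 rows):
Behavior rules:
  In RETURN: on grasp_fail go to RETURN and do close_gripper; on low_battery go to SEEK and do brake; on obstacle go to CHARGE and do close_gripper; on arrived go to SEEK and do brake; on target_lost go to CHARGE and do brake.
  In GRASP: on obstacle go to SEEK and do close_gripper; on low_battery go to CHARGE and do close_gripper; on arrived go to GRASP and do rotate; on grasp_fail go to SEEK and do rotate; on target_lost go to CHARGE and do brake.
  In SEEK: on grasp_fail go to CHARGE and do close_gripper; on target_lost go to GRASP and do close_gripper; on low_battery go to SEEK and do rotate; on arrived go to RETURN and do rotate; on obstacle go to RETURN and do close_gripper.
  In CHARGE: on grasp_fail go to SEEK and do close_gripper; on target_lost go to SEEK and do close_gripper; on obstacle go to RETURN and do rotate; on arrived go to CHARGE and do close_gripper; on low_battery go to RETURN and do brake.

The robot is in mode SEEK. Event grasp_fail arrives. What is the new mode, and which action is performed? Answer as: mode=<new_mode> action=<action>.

mode=CHARGE action=close_gripper

current mode = SEEK; filter table to that mode:
  (SEEK, grasp_fail) → (CHARGE, close_gripper)  ← event matches
  (SEEK, target_lost) → (GRASP, close_gripper)
  (SEEK, low_battery) → (SEEK, rotate)
  (SEEK, arrived) → (RETURN, rotate)
  (SEEK, obstacle) → (RETURN, close_gripper)
event = grasp_fail selects (CHARGE, close_gripper)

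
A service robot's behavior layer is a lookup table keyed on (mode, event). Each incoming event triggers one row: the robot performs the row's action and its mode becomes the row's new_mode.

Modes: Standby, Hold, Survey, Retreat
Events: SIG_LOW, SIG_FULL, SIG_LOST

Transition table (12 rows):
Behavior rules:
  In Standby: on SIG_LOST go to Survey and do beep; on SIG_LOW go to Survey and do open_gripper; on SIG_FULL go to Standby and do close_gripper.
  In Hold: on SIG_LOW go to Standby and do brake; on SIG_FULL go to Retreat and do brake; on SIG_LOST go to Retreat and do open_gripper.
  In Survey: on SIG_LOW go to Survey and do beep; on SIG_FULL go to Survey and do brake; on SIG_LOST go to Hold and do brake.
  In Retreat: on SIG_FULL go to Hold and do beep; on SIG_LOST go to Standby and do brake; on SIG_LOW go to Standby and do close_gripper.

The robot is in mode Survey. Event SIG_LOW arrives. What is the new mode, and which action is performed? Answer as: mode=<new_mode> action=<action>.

current mode = Survey; filter table to that mode:
  (Survey, SIG_LOW) → (Survey, beep)  ← event matches
  (Survey, SIG_FULL) → (Survey, brake)
  (Survey, SIG_LOST) → (Hold, brake)
event = SIG_LOW selects (Survey, beep)

mode=Survey action=beep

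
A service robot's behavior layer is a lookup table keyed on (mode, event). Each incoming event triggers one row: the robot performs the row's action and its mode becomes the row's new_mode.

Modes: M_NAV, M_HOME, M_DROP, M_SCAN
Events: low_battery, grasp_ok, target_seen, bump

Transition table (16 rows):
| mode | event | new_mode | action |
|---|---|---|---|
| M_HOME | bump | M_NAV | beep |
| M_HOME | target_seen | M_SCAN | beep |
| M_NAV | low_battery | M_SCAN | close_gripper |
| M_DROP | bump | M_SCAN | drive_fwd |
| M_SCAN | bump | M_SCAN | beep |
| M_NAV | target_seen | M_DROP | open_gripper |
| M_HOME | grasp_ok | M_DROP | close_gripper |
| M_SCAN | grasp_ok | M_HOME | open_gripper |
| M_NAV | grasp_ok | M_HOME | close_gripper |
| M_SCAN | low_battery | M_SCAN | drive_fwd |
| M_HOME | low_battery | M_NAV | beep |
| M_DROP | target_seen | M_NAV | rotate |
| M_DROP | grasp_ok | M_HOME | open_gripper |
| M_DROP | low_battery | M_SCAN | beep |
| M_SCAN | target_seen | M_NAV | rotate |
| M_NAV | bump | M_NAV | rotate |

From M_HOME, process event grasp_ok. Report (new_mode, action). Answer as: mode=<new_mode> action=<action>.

current mode = M_HOME; filter table to that mode:
  (M_HOME, bump) → (M_NAV, beep)
  (M_HOME, target_seen) → (M_SCAN, beep)
  (M_HOME, grasp_ok) → (M_DROP, close_gripper)  ← event matches
  (M_HOME, low_battery) → (M_NAV, beep)
event = grasp_ok selects (M_DROP, close_gripper)

mode=M_DROP action=close_gripper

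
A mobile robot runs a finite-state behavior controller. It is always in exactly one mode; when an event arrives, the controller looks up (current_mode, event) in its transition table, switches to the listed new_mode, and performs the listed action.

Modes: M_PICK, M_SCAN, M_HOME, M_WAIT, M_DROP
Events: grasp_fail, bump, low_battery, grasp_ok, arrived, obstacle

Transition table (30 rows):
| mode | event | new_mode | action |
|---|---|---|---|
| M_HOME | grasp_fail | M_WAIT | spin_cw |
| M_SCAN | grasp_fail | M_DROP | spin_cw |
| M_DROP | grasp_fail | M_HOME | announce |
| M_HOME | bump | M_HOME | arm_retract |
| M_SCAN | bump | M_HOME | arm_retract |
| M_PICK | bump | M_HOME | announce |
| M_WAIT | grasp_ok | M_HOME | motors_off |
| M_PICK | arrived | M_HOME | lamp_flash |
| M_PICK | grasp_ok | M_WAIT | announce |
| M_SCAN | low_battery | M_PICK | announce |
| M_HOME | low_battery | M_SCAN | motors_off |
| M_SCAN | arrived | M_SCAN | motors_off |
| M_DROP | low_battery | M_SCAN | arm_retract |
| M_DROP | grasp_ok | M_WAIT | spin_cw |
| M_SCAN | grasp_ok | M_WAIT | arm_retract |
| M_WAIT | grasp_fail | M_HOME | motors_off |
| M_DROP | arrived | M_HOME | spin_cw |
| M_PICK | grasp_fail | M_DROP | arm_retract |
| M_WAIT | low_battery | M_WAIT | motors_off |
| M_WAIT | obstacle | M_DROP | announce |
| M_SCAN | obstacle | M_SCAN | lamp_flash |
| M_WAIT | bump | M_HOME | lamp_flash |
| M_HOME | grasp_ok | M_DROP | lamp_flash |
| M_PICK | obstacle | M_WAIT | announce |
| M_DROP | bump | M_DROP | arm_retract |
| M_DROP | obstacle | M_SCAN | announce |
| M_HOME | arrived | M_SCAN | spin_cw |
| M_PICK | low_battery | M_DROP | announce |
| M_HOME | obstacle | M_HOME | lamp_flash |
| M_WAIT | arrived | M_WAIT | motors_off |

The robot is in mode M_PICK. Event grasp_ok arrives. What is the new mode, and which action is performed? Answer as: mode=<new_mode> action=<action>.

current mode = M_PICK; filter table to that mode:
  (M_PICK, bump) → (M_HOME, announce)
  (M_PICK, arrived) → (M_HOME, lamp_flash)
  (M_PICK, grasp_ok) → (M_WAIT, announce)  ← event matches
  (M_PICK, grasp_fail) → (M_DROP, arm_retract)
  (M_PICK, obstacle) → (M_WAIT, announce)
  (M_PICK, low_battery) → (M_DROP, announce)
event = grasp_ok selects (M_WAIT, announce)

mode=M_WAIT action=announce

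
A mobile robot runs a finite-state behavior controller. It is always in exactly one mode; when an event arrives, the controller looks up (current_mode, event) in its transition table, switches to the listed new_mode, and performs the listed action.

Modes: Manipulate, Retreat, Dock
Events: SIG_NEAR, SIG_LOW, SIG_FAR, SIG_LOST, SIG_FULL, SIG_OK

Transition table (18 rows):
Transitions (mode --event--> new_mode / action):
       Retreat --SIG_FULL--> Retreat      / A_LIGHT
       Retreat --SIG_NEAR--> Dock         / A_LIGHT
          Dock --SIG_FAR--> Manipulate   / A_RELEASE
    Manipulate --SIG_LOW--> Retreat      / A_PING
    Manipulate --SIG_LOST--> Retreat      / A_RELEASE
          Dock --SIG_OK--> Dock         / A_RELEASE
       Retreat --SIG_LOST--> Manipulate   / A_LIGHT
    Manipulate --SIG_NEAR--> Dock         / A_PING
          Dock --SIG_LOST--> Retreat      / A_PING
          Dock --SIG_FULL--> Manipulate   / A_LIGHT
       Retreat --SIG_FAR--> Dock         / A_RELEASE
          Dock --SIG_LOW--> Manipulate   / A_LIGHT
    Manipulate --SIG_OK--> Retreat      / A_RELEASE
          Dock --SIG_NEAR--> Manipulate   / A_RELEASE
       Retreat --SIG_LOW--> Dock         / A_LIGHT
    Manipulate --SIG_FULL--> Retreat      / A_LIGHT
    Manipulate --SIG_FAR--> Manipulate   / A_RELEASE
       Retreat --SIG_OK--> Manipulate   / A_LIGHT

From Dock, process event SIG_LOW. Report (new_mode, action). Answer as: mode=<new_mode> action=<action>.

mode=Manipulate action=A_LIGHT

current mode = Dock; filter table to that mode:
  (Dock, SIG_FAR) → (Manipulate, A_RELEASE)
  (Dock, SIG_OK) → (Dock, A_RELEASE)
  (Dock, SIG_LOST) → (Retreat, A_PING)
  (Dock, SIG_FULL) → (Manipulate, A_LIGHT)
  (Dock, SIG_LOW) → (Manipulate, A_LIGHT)  ← event matches
  (Dock, SIG_NEAR) → (Manipulate, A_RELEASE)
event = SIG_LOW selects (Manipulate, A_LIGHT)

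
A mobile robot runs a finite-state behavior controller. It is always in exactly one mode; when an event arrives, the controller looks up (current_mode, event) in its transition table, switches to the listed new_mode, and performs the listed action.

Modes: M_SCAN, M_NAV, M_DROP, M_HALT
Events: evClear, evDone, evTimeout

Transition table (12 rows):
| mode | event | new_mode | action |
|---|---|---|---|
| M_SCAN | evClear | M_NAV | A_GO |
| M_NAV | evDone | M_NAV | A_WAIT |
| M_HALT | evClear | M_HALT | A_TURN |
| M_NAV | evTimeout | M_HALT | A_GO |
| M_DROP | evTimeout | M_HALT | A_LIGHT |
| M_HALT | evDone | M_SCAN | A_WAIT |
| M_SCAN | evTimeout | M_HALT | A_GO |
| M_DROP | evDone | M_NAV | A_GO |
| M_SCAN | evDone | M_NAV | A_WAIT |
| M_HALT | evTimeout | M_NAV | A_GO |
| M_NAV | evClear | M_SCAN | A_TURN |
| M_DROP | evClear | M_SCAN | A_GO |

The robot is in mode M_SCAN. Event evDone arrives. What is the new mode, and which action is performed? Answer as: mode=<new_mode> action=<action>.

current mode = M_SCAN; filter table to that mode:
  (M_SCAN, evClear) → (M_NAV, A_GO)
  (M_SCAN, evTimeout) → (M_HALT, A_GO)
  (M_SCAN, evDone) → (M_NAV, A_WAIT)  ← event matches
event = evDone selects (M_NAV, A_WAIT)

mode=M_NAV action=A_WAIT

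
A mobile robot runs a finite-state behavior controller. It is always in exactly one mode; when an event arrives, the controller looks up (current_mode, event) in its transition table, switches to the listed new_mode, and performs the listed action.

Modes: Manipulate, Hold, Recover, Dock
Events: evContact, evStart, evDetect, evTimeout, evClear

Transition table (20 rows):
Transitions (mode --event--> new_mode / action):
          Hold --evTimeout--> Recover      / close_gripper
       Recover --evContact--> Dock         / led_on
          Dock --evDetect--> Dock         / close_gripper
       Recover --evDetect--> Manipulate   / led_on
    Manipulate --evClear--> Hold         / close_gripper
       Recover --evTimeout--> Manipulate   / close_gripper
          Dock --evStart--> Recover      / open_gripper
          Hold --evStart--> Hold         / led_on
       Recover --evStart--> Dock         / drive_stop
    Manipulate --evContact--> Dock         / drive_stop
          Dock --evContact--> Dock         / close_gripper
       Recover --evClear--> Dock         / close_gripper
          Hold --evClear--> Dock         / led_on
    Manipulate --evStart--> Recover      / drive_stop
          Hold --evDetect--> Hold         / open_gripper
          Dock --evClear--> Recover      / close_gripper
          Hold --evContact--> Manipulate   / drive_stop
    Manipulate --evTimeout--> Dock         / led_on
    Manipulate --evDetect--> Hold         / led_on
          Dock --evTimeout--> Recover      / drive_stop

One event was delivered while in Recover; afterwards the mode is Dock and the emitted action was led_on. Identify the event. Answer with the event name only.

try evContact: (Recover, evContact) → (Dock, led_on)  ← matches
try evStart: (Recover, evStart) → (Dock, drive_stop)
try evDetect: (Recover, evDetect) → (Manipulate, led_on)
try evTimeout: (Recover, evTimeout) → (Manipulate, close_gripper)
try evClear: (Recover, evClear) → (Dock, close_gripper)

evContact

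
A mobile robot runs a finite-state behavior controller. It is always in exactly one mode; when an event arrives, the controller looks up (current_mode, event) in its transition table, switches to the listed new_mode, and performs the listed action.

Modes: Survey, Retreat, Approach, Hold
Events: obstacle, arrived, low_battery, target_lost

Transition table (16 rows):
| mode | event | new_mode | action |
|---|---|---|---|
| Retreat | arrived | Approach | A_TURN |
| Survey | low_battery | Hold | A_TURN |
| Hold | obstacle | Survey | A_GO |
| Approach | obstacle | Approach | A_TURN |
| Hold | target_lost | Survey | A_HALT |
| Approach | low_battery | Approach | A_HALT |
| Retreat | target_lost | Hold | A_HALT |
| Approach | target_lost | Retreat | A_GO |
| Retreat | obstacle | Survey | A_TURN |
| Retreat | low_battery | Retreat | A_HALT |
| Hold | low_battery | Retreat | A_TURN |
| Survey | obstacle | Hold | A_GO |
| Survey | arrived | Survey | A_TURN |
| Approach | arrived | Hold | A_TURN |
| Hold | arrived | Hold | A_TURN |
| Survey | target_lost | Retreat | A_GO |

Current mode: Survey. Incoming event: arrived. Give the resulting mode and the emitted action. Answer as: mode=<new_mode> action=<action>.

mode=Survey action=A_TURN

current mode = Survey; filter table to that mode:
  (Survey, low_battery) → (Hold, A_TURN)
  (Survey, obstacle) → (Hold, A_GO)
  (Survey, arrived) → (Survey, A_TURN)  ← event matches
  (Survey, target_lost) → (Retreat, A_GO)
event = arrived selects (Survey, A_TURN)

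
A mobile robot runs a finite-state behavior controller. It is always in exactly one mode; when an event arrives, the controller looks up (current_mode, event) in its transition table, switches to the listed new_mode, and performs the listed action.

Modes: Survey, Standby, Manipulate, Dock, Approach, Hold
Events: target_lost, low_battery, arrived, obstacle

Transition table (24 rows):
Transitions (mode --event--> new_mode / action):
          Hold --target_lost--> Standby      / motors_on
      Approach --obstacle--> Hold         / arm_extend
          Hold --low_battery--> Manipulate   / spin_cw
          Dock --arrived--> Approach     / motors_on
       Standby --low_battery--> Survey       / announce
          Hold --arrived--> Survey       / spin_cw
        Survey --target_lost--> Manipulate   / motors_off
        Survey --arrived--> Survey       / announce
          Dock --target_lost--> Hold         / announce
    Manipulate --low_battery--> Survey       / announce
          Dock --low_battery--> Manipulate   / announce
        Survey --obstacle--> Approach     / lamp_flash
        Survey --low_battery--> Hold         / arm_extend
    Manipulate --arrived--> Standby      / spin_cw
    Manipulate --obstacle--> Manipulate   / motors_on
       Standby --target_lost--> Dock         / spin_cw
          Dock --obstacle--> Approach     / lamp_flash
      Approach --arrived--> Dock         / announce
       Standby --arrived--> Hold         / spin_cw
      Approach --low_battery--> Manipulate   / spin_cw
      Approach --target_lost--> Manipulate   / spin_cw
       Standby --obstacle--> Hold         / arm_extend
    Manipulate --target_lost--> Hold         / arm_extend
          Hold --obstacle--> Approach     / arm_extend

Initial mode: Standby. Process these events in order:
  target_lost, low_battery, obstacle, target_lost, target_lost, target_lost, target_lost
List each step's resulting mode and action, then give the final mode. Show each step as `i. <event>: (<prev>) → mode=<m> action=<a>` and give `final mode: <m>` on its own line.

final mode: Hold

1. target_lost: (Standby) → mode=Dock action=spin_cw
2. low_battery: (Dock) → mode=Manipulate action=announce
3. obstacle: (Manipulate) → mode=Manipulate action=motors_on
4. target_lost: (Manipulate) → mode=Hold action=arm_extend
5. target_lost: (Hold) → mode=Standby action=motors_on
6. target_lost: (Standby) → mode=Dock action=spin_cw
7. target_lost: (Dock) → mode=Hold action=announce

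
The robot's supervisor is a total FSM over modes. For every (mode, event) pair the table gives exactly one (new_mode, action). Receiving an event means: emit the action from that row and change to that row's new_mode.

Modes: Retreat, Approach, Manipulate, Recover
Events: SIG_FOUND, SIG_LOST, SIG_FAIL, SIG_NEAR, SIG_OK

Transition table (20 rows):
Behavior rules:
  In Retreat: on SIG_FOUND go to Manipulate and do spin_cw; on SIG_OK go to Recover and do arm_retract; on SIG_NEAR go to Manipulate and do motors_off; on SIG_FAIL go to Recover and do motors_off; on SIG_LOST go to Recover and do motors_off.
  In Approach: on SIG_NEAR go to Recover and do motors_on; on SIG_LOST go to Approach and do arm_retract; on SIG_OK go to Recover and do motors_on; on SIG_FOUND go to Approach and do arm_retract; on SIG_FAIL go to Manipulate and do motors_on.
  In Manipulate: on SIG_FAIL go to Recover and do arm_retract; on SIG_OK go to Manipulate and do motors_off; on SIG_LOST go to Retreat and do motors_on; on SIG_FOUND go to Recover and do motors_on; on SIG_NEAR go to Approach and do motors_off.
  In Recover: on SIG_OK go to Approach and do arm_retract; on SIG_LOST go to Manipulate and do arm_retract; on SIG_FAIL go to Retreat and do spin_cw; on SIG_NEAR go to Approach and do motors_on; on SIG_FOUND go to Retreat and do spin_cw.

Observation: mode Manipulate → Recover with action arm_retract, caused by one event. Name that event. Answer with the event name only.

try SIG_FOUND: (Manipulate, SIG_FOUND) → (Recover, motors_on)
try SIG_LOST: (Manipulate, SIG_LOST) → (Retreat, motors_on)
try SIG_FAIL: (Manipulate, SIG_FAIL) → (Recover, arm_retract)  ← matches
try SIG_NEAR: (Manipulate, SIG_NEAR) → (Approach, motors_off)
try SIG_OK: (Manipulate, SIG_OK) → (Manipulate, motors_off)

SIG_FAIL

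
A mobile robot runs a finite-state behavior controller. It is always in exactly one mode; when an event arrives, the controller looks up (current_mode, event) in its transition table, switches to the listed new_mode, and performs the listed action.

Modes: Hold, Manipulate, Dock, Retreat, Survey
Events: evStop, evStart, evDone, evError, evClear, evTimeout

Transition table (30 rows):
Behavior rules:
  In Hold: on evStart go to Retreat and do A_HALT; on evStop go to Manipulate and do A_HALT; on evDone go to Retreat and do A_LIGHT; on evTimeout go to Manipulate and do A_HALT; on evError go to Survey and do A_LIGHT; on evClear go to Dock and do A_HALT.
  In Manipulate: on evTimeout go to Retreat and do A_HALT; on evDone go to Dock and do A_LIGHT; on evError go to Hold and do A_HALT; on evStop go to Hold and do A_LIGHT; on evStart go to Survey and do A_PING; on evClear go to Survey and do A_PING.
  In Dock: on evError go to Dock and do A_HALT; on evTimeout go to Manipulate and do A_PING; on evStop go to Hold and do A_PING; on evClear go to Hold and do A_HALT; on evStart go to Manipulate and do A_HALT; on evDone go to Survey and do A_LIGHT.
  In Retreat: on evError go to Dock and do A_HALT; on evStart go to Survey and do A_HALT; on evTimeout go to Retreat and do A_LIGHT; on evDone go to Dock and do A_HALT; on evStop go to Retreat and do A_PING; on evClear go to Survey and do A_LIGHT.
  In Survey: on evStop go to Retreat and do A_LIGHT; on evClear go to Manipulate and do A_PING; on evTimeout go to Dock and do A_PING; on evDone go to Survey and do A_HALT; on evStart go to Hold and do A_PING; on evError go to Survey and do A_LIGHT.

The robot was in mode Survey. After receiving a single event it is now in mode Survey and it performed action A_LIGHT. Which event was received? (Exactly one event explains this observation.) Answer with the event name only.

try evStop: (Survey, evStop) → (Retreat, A_LIGHT)
try evStart: (Survey, evStart) → (Hold, A_PING)
try evDone: (Survey, evDone) → (Survey, A_HALT)
try evError: (Survey, evError) → (Survey, A_LIGHT)  ← matches
try evClear: (Survey, evClear) → (Manipulate, A_PING)
try evTimeout: (Survey, evTimeout) → (Dock, A_PING)

evError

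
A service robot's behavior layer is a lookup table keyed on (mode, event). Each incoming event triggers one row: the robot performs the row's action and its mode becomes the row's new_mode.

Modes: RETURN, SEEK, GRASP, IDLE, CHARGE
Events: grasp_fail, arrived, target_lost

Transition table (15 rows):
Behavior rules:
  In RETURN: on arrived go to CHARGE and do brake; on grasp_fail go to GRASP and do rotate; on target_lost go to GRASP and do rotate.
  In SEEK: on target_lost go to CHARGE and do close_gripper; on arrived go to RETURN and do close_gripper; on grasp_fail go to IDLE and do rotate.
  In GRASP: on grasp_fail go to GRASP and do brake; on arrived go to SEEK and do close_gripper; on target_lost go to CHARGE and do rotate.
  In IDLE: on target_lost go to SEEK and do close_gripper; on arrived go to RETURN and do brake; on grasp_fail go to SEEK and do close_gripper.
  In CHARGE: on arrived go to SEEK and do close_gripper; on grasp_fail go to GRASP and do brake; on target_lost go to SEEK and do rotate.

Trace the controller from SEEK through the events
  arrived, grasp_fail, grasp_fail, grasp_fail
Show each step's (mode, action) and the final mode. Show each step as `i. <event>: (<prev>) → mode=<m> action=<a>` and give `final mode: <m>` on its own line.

final mode: GRASP

1. arrived: (SEEK) → mode=RETURN action=close_gripper
2. grasp_fail: (RETURN) → mode=GRASP action=rotate
3. grasp_fail: (GRASP) → mode=GRASP action=brake
4. grasp_fail: (GRASP) → mode=GRASP action=brake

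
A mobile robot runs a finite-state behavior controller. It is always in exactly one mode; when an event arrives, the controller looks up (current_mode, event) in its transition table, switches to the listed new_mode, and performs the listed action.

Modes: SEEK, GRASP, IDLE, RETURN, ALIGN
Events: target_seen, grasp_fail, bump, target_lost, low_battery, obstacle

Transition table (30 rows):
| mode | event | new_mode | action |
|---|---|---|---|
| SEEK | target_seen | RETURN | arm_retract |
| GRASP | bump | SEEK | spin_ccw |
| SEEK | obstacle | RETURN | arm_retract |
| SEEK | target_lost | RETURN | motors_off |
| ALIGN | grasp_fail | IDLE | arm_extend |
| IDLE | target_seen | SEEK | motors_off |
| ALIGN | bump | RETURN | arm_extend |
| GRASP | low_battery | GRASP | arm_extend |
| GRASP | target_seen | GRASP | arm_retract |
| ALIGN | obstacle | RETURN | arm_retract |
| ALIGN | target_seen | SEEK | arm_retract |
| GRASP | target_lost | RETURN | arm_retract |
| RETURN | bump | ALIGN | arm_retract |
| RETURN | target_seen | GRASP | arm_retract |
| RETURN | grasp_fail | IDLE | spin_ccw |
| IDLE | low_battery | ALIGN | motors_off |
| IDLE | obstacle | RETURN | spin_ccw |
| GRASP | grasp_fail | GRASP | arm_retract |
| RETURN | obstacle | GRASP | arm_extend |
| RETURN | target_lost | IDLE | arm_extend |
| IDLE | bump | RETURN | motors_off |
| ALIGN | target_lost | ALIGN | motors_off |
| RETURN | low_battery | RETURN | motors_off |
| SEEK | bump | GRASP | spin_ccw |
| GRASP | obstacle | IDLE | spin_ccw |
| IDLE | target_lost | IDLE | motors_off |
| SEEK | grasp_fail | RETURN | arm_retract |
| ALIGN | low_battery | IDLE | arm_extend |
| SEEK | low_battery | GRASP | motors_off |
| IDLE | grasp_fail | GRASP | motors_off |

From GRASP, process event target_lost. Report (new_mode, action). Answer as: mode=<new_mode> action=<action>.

current mode = GRASP; filter table to that mode:
  (GRASP, bump) → (SEEK, spin_ccw)
  (GRASP, low_battery) → (GRASP, arm_extend)
  (GRASP, target_seen) → (GRASP, arm_retract)
  (GRASP, target_lost) → (RETURN, arm_retract)  ← event matches
  (GRASP, grasp_fail) → (GRASP, arm_retract)
  (GRASP, obstacle) → (IDLE, spin_ccw)
event = target_lost selects (RETURN, arm_retract)

mode=RETURN action=arm_retract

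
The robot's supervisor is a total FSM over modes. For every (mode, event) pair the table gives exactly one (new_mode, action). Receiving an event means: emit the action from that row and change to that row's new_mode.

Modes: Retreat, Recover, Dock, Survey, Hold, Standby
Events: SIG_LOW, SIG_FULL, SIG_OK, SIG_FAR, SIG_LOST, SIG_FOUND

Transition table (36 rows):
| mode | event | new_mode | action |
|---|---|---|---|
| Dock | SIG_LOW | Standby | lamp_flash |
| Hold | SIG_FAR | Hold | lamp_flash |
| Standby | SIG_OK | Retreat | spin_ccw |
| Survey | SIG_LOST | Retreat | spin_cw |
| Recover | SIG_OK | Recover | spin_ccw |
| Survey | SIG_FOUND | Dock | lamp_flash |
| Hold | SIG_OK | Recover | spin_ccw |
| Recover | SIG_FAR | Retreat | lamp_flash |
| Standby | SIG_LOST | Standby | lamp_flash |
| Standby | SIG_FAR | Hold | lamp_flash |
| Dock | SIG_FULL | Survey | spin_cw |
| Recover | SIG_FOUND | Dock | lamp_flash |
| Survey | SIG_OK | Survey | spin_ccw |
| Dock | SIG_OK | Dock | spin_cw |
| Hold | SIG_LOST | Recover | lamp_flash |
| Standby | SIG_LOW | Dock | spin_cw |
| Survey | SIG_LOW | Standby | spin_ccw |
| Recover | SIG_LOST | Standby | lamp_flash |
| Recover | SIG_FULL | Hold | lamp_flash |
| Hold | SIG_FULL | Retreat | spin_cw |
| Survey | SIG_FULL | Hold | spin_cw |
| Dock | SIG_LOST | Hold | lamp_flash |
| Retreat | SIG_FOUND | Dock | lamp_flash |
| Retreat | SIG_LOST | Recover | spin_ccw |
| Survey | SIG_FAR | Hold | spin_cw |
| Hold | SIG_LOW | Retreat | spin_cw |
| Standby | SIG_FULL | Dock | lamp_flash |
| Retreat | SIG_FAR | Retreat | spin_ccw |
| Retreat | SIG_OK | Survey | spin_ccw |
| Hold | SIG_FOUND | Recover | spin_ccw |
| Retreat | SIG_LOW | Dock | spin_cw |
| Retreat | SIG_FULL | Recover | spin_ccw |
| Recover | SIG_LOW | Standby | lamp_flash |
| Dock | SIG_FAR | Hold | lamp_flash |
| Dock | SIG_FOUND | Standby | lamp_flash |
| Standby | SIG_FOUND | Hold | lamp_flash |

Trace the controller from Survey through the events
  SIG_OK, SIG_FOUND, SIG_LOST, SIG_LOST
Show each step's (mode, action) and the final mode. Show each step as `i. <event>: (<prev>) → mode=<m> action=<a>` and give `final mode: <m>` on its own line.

final mode: Recover

1. SIG_OK: (Survey) → mode=Survey action=spin_ccw
2. SIG_FOUND: (Survey) → mode=Dock action=lamp_flash
3. SIG_LOST: (Dock) → mode=Hold action=lamp_flash
4. SIG_LOST: (Hold) → mode=Recover action=lamp_flash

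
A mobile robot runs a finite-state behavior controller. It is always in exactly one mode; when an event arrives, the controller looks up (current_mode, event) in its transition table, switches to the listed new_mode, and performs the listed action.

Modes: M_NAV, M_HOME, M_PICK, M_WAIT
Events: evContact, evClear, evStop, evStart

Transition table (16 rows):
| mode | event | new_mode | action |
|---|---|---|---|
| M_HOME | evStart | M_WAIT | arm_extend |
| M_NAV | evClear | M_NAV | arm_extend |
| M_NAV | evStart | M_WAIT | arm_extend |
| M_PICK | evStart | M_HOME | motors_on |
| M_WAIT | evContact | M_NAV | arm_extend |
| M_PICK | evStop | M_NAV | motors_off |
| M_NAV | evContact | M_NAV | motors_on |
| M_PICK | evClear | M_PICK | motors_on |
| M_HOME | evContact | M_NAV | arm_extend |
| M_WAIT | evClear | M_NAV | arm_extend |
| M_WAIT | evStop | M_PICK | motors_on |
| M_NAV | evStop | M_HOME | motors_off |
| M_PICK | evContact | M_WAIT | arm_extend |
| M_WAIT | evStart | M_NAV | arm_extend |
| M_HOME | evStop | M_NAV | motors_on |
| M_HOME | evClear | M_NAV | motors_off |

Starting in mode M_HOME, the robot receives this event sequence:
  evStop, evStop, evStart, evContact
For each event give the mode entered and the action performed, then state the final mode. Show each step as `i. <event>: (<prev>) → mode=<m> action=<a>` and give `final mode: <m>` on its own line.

final mode: M_NAV

1. evStop: (M_HOME) → mode=M_NAV action=motors_on
2. evStop: (M_NAV) → mode=M_HOME action=motors_off
3. evStart: (M_HOME) → mode=M_WAIT action=arm_extend
4. evContact: (M_WAIT) → mode=M_NAV action=arm_extend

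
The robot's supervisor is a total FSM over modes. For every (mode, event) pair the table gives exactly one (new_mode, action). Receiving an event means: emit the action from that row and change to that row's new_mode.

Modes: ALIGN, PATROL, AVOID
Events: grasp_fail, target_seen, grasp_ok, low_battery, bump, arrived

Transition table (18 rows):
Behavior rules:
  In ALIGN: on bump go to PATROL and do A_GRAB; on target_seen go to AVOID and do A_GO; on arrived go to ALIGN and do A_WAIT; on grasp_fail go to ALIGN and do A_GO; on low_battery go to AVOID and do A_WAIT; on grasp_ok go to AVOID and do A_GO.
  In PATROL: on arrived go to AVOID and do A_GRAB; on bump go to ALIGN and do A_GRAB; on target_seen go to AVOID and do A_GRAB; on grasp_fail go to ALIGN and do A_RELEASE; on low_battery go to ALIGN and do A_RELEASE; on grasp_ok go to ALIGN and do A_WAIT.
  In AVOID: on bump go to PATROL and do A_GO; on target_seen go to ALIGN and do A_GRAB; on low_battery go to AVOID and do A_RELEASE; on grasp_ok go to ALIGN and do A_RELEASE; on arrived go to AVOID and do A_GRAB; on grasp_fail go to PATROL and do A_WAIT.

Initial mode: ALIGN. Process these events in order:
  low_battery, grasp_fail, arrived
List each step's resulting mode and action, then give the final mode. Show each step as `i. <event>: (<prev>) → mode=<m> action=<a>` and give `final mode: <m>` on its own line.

1. low_battery: (ALIGN) → mode=AVOID action=A_WAIT
2. grasp_fail: (AVOID) → mode=PATROL action=A_WAIT
3. arrived: (PATROL) → mode=AVOID action=A_GRAB

final mode: AVOID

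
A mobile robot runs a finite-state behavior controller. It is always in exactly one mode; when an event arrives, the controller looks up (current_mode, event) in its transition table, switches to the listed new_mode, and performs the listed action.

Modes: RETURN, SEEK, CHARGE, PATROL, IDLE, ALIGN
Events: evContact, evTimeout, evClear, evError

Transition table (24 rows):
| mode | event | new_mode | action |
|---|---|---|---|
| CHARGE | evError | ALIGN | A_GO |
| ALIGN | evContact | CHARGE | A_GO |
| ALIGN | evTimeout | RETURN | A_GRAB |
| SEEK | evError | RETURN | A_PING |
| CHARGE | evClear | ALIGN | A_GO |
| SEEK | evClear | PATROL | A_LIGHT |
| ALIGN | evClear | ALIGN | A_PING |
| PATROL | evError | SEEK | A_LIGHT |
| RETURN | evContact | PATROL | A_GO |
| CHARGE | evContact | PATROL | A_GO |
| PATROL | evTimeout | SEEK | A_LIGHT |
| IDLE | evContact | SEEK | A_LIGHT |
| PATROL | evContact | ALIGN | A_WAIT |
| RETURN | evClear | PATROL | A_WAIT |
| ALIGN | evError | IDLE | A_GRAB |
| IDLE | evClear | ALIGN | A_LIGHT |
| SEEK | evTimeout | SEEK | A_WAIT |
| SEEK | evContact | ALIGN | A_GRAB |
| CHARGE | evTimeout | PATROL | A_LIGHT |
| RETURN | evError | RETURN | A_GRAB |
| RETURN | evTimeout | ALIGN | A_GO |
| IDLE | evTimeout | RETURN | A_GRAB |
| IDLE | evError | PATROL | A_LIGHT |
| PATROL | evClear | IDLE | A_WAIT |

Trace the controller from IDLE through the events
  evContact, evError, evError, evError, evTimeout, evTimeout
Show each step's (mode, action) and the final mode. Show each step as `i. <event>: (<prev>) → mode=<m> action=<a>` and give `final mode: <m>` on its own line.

final mode: RETURN

1. evContact: (IDLE) → mode=SEEK action=A_LIGHT
2. evError: (SEEK) → mode=RETURN action=A_PING
3. evError: (RETURN) → mode=RETURN action=A_GRAB
4. evError: (RETURN) → mode=RETURN action=A_GRAB
5. evTimeout: (RETURN) → mode=ALIGN action=A_GO
6. evTimeout: (ALIGN) → mode=RETURN action=A_GRAB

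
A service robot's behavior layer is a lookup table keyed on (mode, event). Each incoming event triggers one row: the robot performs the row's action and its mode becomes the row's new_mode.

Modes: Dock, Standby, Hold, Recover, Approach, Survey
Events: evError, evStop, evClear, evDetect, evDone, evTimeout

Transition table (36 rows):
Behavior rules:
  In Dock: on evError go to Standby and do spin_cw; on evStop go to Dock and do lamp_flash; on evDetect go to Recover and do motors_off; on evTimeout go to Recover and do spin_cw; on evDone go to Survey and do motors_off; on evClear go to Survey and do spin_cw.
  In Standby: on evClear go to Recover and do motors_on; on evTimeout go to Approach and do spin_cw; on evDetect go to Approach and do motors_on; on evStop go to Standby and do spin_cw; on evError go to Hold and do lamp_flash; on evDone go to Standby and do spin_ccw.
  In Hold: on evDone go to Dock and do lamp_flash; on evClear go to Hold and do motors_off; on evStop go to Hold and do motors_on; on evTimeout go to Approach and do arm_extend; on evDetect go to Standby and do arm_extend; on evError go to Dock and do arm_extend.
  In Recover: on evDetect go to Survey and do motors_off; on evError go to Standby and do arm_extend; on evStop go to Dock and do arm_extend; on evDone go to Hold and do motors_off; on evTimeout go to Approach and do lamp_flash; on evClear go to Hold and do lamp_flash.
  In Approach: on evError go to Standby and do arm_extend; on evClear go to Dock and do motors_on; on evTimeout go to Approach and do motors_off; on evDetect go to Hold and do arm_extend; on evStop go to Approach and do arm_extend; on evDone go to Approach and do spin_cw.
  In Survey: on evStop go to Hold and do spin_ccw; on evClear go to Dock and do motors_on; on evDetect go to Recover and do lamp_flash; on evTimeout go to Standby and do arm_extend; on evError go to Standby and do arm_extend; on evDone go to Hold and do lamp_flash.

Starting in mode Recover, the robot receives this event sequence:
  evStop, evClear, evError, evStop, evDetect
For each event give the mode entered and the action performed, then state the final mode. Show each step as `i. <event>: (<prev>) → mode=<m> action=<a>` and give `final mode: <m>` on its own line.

final mode: Approach

1. evStop: (Recover) → mode=Dock action=arm_extend
2. evClear: (Dock) → mode=Survey action=spin_cw
3. evError: (Survey) → mode=Standby action=arm_extend
4. evStop: (Standby) → mode=Standby action=spin_cw
5. evDetect: (Standby) → mode=Approach action=motors_on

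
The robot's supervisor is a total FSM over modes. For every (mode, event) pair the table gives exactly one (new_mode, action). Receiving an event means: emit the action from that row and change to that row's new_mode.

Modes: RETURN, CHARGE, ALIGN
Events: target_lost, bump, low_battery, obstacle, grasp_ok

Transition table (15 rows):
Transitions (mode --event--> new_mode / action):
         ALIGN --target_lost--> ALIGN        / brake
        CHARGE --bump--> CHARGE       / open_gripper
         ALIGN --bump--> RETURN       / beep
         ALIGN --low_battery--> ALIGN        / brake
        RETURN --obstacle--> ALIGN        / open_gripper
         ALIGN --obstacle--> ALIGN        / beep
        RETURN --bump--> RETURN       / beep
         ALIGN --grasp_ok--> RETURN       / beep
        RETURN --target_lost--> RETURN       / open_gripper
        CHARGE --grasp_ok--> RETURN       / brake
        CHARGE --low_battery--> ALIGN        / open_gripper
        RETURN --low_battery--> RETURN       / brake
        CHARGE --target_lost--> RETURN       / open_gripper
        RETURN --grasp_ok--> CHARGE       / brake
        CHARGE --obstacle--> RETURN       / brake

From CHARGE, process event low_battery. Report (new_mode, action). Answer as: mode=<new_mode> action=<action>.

current mode = CHARGE; filter table to that mode:
  (CHARGE, bump) → (CHARGE, open_gripper)
  (CHARGE, grasp_ok) → (RETURN, brake)
  (CHARGE, low_battery) → (ALIGN, open_gripper)  ← event matches
  (CHARGE, target_lost) → (RETURN, open_gripper)
  (CHARGE, obstacle) → (RETURN, brake)
event = low_battery selects (ALIGN, open_gripper)

mode=ALIGN action=open_gripper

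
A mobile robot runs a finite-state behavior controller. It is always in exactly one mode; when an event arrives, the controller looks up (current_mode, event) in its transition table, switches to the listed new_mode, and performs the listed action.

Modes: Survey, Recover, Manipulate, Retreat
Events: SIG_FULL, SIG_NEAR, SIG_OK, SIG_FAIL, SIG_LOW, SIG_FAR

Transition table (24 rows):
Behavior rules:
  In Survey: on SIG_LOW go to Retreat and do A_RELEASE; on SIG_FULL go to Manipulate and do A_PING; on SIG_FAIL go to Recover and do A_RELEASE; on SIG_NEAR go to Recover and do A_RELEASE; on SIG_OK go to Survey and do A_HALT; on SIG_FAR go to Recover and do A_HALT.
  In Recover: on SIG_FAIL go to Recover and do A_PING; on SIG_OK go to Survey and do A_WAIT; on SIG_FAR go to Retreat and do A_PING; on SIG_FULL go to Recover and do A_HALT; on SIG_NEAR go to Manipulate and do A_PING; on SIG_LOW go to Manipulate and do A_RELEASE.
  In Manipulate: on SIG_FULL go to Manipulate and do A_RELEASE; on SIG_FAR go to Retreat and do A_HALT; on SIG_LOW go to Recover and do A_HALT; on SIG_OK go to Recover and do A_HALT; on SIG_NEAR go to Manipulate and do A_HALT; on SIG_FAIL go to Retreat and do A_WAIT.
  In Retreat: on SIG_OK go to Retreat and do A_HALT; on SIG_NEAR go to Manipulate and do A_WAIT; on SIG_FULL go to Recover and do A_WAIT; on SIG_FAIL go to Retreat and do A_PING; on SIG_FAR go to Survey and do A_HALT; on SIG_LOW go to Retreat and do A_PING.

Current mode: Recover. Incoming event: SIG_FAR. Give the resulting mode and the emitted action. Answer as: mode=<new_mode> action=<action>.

current mode = Recover; filter table to that mode:
  (Recover, SIG_FAIL) → (Recover, A_PING)
  (Recover, SIG_OK) → (Survey, A_WAIT)
  (Recover, SIG_FAR) → (Retreat, A_PING)  ← event matches
  (Recover, SIG_FULL) → (Recover, A_HALT)
  (Recover, SIG_NEAR) → (Manipulate, A_PING)
  (Recover, SIG_LOW) → (Manipulate, A_RELEASE)
event = SIG_FAR selects (Retreat, A_PING)

mode=Retreat action=A_PING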